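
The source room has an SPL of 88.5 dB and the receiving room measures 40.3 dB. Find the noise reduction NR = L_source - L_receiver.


NR = L_source - L_receiver (difference between source and receiving room levels)
NR = 88.5 - 40.3 = 48.2 dB


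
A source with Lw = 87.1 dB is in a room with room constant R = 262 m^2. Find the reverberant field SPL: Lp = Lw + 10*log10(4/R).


4/R = 4/262 = 0.0152672
Lp = 87.1 + 10*log10(0.0152672) = 68.938 dB


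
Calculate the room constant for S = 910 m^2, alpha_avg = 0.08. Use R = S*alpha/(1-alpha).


R = 910 * 0.08 / (1 - 0.08) = 79.13 m^2


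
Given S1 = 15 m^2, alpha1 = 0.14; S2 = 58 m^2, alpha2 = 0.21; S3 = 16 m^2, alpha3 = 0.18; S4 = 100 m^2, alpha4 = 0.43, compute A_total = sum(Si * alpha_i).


15 * 0.14 = 2.1
58 * 0.21 = 12.18
16 * 0.18 = 2.88
100 * 0.43 = 43
A_total = 2.1 + 12.18 + 2.88 + 43 = 60.16 m^2


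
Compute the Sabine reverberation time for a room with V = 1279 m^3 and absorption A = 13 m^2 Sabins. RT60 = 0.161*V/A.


RT60 = 0.161 * 1279 / 13 = 15.84 s


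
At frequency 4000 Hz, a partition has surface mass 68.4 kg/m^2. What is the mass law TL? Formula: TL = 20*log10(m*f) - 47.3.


m * f = 68.4 * 4000 = 273600
20*log10(273600) = 108.742 dB
TL = 108.742 - 47.3 = 61.442 dB


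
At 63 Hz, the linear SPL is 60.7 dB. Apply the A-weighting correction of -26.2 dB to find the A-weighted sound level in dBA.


A-weighting table: 63 Hz -> -26.2 dB correction
SPL_A = SPL + correction = 60.7 + (-26.2) = 34.5 dBA


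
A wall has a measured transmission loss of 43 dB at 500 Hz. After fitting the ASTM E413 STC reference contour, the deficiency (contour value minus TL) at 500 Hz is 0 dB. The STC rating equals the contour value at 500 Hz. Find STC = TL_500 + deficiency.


By ASTM E413, STC = value of the fitted reference contour at 500 Hz.
Contour value at 500 Hz = TL_500 + deficiency = 43 + 0 = 43
STC = 43


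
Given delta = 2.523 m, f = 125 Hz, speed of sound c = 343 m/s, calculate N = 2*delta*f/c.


N = 2*delta*f/c = 2*delta/lambda, where lambda = c/f
lambda = 343 / 125 = 2.744 m
N = 2 * 2.523 / 2.744 = 1.8389


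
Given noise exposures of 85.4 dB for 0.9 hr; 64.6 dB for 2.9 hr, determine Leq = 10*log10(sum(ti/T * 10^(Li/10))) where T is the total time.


T_total = 0.9 + 2.9 = 3.8 hr
(0.9/3.8) * 10^(85.4/10) = 8.21219e+07
(2.9/3.8) * 10^(64.6/10) = 2.20097e+06
Sum = 8.21219e+07 + 2.20097e+06 = 8.43229e+07
Leq = 10*log10(8.43229e+07) = 79.259 dB


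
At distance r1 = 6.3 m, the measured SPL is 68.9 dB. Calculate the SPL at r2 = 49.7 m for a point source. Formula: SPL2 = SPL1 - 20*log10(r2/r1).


r2/r1 = 49.7/6.3 = 7.88889
Correction = 20*log10(7.88889) = 17.9403 dB
SPL2 = 68.9 - 17.9403 = 50.96 dB


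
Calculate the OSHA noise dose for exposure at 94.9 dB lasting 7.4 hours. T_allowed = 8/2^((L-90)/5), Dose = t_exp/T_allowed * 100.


T_allowed = 8 / 2^((94.9 - 90)/5) = 4.05584 hr
Dose = 7.4 / 4.05584 * 100 = 182.45 %


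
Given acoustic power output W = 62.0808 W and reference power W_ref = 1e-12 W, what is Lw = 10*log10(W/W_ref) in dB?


W / W_ref = 62.0808 / 1e-12 = 6.20808e+13
Lw = 10 * log10(6.20808e+13) = 137.93 dB


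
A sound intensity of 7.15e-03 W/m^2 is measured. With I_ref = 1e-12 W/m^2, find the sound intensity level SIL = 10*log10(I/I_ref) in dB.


I / I_ref = 7.15e-03 / 1e-12 = 7.15e+09
SIL = 10 * log10(7.15e+09) = 98.543 dB


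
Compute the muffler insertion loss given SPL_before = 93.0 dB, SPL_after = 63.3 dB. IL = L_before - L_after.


Insertion loss = SPL without muffler - SPL with muffler
IL = 93.0 - 63.3 = 29.7 dB


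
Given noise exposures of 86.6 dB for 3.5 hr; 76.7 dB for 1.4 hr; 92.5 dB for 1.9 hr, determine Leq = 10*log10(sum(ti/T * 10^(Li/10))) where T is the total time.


T_total = 3.5 + 1.4 + 1.9 = 6.8 hr
(3.5/6.8) * 10^(86.6/10) = 2.35266e+08
(1.4/6.8) * 10^(76.7/10) = 9.62984e+06
(1.9/6.8) * 10^(92.5/10) = 4.96872e+08
Sum = 2.35266e+08 + 9.62984e+06 + 4.96872e+08 = 7.41768e+08
Leq = 10*log10(7.41768e+08) = 88.703 dB


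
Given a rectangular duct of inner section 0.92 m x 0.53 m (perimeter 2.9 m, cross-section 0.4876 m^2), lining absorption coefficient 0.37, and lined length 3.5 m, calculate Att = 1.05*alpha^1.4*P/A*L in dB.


alpha^1.4 = 0.37^1.4 = 0.248589
Attenuation rate = 1.05 * alpha^1.4 * P / A
= 1.05 * 0.248589 * 2.9 / 0.4876 = 1.55241 dB/m
Total Att = 1.55241 * 3.5 = 5.4334 dB


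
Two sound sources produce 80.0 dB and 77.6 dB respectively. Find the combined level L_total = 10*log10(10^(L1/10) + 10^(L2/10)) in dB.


10^(80.0/10) = 1e+08
10^(77.6/10) = 5.7544e+07
Sum = 1e+08 + 5.7544e+07 = 1.57544e+08
L_total = 10*log10(1.57544e+08) = 81.974 dB


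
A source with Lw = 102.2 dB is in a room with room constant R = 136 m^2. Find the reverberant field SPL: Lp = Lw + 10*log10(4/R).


4/R = 4/136 = 0.0294118
Lp = 102.2 + 10*log10(0.0294118) = 86.885 dB


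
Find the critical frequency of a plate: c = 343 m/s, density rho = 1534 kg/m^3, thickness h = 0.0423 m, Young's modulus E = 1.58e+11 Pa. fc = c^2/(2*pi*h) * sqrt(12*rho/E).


12*rho/E = 12*1534/1.58e+11 = 1.16506e-07
sqrt(12*rho/E) = sqrt(1.16506e-07) = 0.00034133
c^2/(2*pi*h) = 343^2/(2*pi*0.0423) = 442658
fc = 442658 * 0.00034133 = 151.09 Hz


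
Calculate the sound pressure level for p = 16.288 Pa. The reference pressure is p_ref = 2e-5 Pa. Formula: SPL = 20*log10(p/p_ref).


p / p_ref = 16.288 / 2e-5 = 814400
SPL = 20 * log10(814400) = 118.22 dB


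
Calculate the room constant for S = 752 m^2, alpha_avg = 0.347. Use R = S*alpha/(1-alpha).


R = 752 * 0.347 / (1 - 0.347) = 399.61 m^2


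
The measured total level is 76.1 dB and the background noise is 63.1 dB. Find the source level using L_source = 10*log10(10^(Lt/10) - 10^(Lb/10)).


10^(76.1/10) = 4.0738e+07
10^(63.1/10) = 2.04174e+06
Difference = 4.0738e+07 - 2.04174e+06 = 3.86963e+07
L_source = 10*log10(3.86963e+07) = 75.877 dB


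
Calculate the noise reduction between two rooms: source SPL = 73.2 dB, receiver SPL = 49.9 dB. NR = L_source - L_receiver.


NR = L_source - L_receiver (difference between source and receiving room levels)
NR = 73.2 - 49.9 = 23.3 dB


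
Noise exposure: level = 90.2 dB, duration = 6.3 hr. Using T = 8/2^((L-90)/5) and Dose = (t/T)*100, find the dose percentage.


T_allowed = 8 / 2^((90.2 - 90)/5) = 7.78124 hr
Dose = 6.3 / 7.78124 * 100 = 80.964 %


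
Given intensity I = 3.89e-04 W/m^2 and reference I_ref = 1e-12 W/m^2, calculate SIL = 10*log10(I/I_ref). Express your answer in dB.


I / I_ref = 3.89e-04 / 1e-12 = 3.89e+08
SIL = 10 * log10(3.89e+08) = 85.899 dB


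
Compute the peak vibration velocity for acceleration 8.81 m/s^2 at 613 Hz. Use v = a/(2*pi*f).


omega = 2*pi*f = 2*pi*613 = 3851.59 rad/s
v = a / omega = 8.81 / 3851.59 = 0.0022874 m/s


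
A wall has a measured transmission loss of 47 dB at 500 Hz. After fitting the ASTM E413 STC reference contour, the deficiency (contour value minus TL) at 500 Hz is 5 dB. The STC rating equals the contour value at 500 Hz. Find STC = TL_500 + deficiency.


By ASTM E413, STC = value of the fitted reference contour at 500 Hz.
Contour value at 500 Hz = TL_500 + deficiency = 47 + 5 = 52
STC = 52


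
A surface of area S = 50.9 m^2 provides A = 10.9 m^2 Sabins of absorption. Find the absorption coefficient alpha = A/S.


Absorption coefficient = absorbed power / incident power
alpha = A / S = 10.9 / 50.9 = 0.21415


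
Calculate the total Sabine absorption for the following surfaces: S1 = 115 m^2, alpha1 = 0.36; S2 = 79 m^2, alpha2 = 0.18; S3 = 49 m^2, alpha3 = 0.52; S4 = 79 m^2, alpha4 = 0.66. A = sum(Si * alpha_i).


115 * 0.36 = 41.4
79 * 0.18 = 14.22
49 * 0.52 = 25.48
79 * 0.66 = 52.14
A_total = 41.4 + 14.22 + 25.48 + 52.14 = 133.24 m^2


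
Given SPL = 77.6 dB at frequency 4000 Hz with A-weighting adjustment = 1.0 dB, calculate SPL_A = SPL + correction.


A-weighting table: 4000 Hz -> 1.0 dB correction
SPL_A = SPL + correction = 77.6 + (1.0) = 78.6 dBA


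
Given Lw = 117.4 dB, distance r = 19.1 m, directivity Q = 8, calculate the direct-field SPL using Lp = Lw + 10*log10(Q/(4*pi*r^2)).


4*pi*r^2 = 4*pi*19.1^2 = 4584.34 m^2
Q / (4*pi*r^2) = 8 / 4584.34 = 0.00174507
Lp = 117.4 + 10*log10(0.00174507) = 89.818 dB


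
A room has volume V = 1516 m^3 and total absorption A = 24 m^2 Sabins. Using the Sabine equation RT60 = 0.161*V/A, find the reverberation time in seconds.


RT60 = 0.161 * 1516 / 24 = 10.17 s


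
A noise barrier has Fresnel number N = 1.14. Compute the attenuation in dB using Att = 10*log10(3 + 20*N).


3 + 20*N = 3 + 20*1.14 = 25.8
Att = 10*log10(25.8) = 14.116 dB


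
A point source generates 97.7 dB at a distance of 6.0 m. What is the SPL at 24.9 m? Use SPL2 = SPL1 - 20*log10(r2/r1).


r2/r1 = 24.9/6.0 = 4.15
Correction = 20*log10(4.15) = 12.361 dB
SPL2 = 97.7 - 12.361 = 85.339 dB


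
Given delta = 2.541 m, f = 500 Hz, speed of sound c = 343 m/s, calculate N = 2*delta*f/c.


N = 2*delta*f/c = 2*delta/lambda, where lambda = c/f
lambda = 343 / 500 = 0.686 m
N = 2 * 2.541 / 0.686 = 7.4082


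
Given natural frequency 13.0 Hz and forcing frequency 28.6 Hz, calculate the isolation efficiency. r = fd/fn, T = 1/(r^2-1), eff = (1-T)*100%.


r = 28.6 / 13.0 = 2.2
r^2 - 1 = 2.2^2 - 1 = 3.84
T = 1/3.84 = 0.260417
Efficiency = (1 - 0.260417)*100 = 73.958 %


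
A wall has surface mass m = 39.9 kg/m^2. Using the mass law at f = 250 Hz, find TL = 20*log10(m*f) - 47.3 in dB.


m * f = 39.9 * 250 = 9975
20*log10(9975) = 79.9783 dB
TL = 79.9783 - 47.3 = 32.678 dB


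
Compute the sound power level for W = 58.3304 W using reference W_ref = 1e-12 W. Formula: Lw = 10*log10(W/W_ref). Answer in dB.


W / W_ref = 58.3304 / 1e-12 = 5.83304e+13
Lw = 10 * log10(5.83304e+13) = 137.66 dB


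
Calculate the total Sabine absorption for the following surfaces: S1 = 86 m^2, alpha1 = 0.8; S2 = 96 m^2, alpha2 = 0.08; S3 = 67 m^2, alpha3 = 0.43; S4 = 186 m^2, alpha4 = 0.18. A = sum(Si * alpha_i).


86 * 0.8 = 68.8
96 * 0.08 = 7.68
67 * 0.43 = 28.81
186 * 0.18 = 33.48
A_total = 68.8 + 7.68 + 28.81 + 33.48 = 138.77 m^2


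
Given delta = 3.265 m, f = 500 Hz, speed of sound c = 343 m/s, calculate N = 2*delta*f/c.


N = 2*delta*f/c = 2*delta/lambda, where lambda = c/f
lambda = 343 / 500 = 0.686 m
N = 2 * 3.265 / 0.686 = 9.519


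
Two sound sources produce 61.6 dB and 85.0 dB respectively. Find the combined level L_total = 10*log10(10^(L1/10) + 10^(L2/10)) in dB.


10^(61.6/10) = 1.44544e+06
10^(85.0/10) = 3.16228e+08
Sum = 1.44544e+06 + 3.16228e+08 = 3.17673e+08
L_total = 10*log10(3.17673e+08) = 85.02 dB


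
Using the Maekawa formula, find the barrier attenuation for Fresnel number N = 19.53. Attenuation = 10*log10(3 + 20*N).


3 + 20*N = 3 + 20*19.53 = 393.6
Att = 10*log10(393.6) = 25.951 dB


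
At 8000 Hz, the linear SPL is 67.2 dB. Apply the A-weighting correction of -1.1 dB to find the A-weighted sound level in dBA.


A-weighting table: 8000 Hz -> -1.1 dB correction
SPL_A = SPL + correction = 67.2 + (-1.1) = 66.1 dBA


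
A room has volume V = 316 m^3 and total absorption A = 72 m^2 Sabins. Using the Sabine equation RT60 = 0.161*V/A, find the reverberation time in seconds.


RT60 = 0.161 * 316 / 72 = 0.70661 s


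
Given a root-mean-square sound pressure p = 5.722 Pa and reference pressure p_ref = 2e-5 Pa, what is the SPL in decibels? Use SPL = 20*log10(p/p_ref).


p / p_ref = 5.722 / 2e-5 = 286100
SPL = 20 * log10(286100) = 109.13 dB


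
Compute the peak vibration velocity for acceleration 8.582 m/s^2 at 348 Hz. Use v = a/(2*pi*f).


omega = 2*pi*f = 2*pi*348 = 2186.55 rad/s
v = a / omega = 8.582 / 2186.55 = 0.0039249 m/s


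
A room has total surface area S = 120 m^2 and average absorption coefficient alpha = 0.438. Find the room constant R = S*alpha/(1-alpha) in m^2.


R = 120 * 0.438 / (1 - 0.438) = 93.523 m^2


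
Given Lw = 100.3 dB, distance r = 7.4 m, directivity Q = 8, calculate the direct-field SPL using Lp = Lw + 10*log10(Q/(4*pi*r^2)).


4*pi*r^2 = 4*pi*7.4^2 = 688.134 m^2
Q / (4*pi*r^2) = 8 / 688.134 = 0.0116256
Lp = 100.3 + 10*log10(0.0116256) = 80.954 dB


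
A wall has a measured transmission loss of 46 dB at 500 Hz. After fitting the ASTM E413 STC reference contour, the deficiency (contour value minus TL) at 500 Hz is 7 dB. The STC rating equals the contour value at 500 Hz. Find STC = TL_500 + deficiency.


By ASTM E413, STC = value of the fitted reference contour at 500 Hz.
Contour value at 500 Hz = TL_500 + deficiency = 46 + 7 = 53
STC = 53


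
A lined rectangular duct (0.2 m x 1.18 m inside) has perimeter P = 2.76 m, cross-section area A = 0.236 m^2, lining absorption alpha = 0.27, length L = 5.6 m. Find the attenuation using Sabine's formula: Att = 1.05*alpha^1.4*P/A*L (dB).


alpha^1.4 = 0.27^1.4 = 0.159922
Attenuation rate = 1.05 * alpha^1.4 * P / A
= 1.05 * 0.159922 * 2.76 / 0.236 = 1.96379 dB/m
Total Att = 1.96379 * 5.6 = 10.997 dB


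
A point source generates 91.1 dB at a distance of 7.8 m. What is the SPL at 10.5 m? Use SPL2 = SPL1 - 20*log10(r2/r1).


r2/r1 = 10.5/7.8 = 1.34615
Correction = 20*log10(1.34615) = 2.58187 dB
SPL2 = 91.1 - 2.58187 = 88.518 dB


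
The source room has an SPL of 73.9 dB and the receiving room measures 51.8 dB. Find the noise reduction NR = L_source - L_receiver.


NR = L_source - L_receiver (difference between source and receiving room levels)
NR = 73.9 - 51.8 = 22.1 dB


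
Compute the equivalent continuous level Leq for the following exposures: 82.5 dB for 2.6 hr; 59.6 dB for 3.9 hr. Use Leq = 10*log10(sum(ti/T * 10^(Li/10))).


T_total = 2.6 + 3.9 = 6.5 hr
(2.6/6.5) * 10^(82.5/10) = 7.11312e+07
(3.9/6.5) * 10^(59.6/10) = 547207
Sum = 7.11312e+07 + 547207 = 7.16784e+07
Leq = 10*log10(7.16784e+07) = 78.554 dB


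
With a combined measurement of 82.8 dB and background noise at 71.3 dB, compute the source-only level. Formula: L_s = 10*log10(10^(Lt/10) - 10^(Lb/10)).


10^(82.8/10) = 1.90546e+08
10^(71.3/10) = 1.34896e+07
Difference = 1.90546e+08 - 1.34896e+07 = 1.77056e+08
L_source = 10*log10(1.77056e+08) = 82.481 dB


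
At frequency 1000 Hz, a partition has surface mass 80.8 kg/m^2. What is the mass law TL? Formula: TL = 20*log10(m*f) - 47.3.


m * f = 80.8 * 1000 = 80800
20*log10(80800) = 98.1482 dB
TL = 98.1482 - 47.3 = 50.848 dB


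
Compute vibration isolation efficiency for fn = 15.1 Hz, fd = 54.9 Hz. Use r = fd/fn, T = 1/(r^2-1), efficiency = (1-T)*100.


r = 54.9 / 15.1 = 3.63576
r^2 - 1 = 3.63576^2 - 1 = 12.2188
T = 1/12.2188 = 0.0818411
Efficiency = (1 - 0.0818411)*100 = 91.816 %


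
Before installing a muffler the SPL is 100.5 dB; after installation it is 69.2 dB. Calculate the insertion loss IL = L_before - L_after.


Insertion loss = SPL without muffler - SPL with muffler
IL = 100.5 - 69.2 = 31.3 dB


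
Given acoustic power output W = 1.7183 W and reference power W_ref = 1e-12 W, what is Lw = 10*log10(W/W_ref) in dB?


W / W_ref = 1.7183 / 1e-12 = 1.7183e+12
Lw = 10 * log10(1.7183e+12) = 122.35 dB


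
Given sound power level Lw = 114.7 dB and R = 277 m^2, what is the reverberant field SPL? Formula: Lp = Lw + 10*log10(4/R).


4/R = 4/277 = 0.0144404
Lp = 114.7 + 10*log10(0.0144404) = 96.296 dB


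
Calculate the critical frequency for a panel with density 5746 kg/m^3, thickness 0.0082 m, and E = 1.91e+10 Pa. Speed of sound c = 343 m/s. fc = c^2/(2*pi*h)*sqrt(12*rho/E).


12*rho/E = 12*5746/1.91e+10 = 3.61005e-06
sqrt(12*rho/E) = sqrt(3.61005e-06) = 0.00190001
c^2/(2*pi*h) = 343^2/(2*pi*0.0082) = 2.28347e+06
fc = 2.28347e+06 * 0.00190001 = 4338.6 Hz


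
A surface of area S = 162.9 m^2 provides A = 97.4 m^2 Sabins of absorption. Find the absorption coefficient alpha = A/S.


Absorption coefficient = absorbed power / incident power
alpha = A / S = 97.4 / 162.9 = 0.59791


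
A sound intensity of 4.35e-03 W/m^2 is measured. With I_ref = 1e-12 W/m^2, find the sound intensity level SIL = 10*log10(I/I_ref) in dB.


I / I_ref = 4.35e-03 / 1e-12 = 4.35e+09
SIL = 10 * log10(4.35e+09) = 96.385 dB


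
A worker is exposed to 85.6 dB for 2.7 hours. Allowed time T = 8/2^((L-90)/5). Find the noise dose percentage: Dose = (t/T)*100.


T_allowed = 8 / 2^((85.6 - 90)/5) = 14.723 hr
Dose = 2.7 / 14.723 * 100 = 18.339 %


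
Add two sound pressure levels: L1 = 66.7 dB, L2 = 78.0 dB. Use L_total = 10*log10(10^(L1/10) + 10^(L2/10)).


10^(66.7/10) = 4.67735e+06
10^(78.0/10) = 6.30957e+07
Sum = 4.67735e+06 + 6.30957e+07 = 6.7773e+07
L_total = 10*log10(6.7773e+07) = 78.311 dB


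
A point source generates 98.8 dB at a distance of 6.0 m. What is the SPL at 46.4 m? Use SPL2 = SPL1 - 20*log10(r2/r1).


r2/r1 = 46.4/6.0 = 7.73333
Correction = 20*log10(7.73333) = 17.7673 dB
SPL2 = 98.8 - 17.7673 = 81.033 dB


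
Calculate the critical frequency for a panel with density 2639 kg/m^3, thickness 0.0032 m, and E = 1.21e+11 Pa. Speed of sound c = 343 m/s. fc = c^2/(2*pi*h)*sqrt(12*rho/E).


12*rho/E = 12*2639/1.21e+11 = 2.61719e-07
sqrt(12*rho/E) = sqrt(2.61719e-07) = 0.000511585
c^2/(2*pi*h) = 343^2/(2*pi*0.0032) = 5.85138e+06
fc = 5.85138e+06 * 0.000511585 = 2993.5 Hz


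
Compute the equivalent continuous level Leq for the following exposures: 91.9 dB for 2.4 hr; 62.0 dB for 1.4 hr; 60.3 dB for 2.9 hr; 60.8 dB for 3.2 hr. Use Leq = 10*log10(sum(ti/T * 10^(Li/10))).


T_total = 2.4 + 1.4 + 2.9 + 3.2 = 9.9 hr
(2.4/9.9) * 10^(91.9/10) = 3.75471e+08
(1.4/9.9) * 10^(62.0/10) = 224126
(2.9/9.9) * 10^(60.3/10) = 313879
(3.2/9.9) * 10^(60.8/10) = 388611
Sum = 3.75471e+08 + 224126 + 313879 + 388611 = 3.76398e+08
Leq = 10*log10(3.76398e+08) = 85.756 dB


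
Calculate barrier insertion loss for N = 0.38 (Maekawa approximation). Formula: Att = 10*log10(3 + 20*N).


3 + 20*N = 3 + 20*0.38 = 10.6
Att = 10*log10(10.6) = 10.253 dB


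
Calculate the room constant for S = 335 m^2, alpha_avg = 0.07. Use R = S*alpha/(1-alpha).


R = 335 * 0.07 / (1 - 0.07) = 25.215 m^2


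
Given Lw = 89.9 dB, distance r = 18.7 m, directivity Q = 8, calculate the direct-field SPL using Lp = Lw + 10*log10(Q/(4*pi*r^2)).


4*pi*r^2 = 4*pi*18.7^2 = 4394.33 m^2
Q / (4*pi*r^2) = 8 / 4394.33 = 0.00182053
Lp = 89.9 + 10*log10(0.00182053) = 62.502 dB


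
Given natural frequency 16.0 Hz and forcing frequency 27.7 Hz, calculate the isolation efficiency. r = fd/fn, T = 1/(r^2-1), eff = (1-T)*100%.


r = 27.7 / 16.0 = 1.73125
r^2 - 1 = 1.73125^2 - 1 = 1.99723
T = 1/1.99723 = 0.500693
Efficiency = (1 - 0.500693)*100 = 49.931 %


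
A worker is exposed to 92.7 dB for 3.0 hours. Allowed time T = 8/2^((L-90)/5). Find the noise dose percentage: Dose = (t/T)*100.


T_allowed = 8 / 2^((92.7 - 90)/5) = 5.50217 hr
Dose = 3.0 / 5.50217 * 100 = 54.524 %


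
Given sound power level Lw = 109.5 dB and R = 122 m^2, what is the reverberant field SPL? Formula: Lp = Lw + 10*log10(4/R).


4/R = 4/122 = 0.0327869
Lp = 109.5 + 10*log10(0.0327869) = 94.657 dB


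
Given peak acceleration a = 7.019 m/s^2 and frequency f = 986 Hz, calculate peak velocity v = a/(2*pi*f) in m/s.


omega = 2*pi*f = 2*pi*986 = 6195.22 rad/s
v = a / omega = 7.019 / 6195.22 = 0.001133 m/s


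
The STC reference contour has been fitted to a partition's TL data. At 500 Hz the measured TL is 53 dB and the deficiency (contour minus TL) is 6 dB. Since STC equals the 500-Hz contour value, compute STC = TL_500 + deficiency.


By ASTM E413, STC = value of the fitted reference contour at 500 Hz.
Contour value at 500 Hz = TL_500 + deficiency = 53 + 6 = 59
STC = 59


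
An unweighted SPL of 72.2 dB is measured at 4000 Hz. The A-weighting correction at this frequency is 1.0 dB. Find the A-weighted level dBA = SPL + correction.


A-weighting table: 4000 Hz -> 1.0 dB correction
SPL_A = SPL + correction = 72.2 + (1.0) = 73.2 dBA


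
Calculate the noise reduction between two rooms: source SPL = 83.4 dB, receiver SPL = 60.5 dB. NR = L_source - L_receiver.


NR = L_source - L_receiver (difference between source and receiving room levels)
NR = 83.4 - 60.5 = 22.9 dB


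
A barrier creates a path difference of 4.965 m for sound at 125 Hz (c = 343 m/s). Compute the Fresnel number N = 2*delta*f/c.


N = 2*delta*f/c = 2*delta/lambda, where lambda = c/f
lambda = 343 / 125 = 2.744 m
N = 2 * 4.965 / 2.744 = 3.6188


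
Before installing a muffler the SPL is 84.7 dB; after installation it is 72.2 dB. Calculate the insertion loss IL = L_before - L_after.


Insertion loss = SPL without muffler - SPL with muffler
IL = 84.7 - 72.2 = 12.5 dB


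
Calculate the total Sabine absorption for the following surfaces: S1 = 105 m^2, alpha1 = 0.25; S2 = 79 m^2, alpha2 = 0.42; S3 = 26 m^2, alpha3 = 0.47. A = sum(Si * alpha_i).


105 * 0.25 = 26.25
79 * 0.42 = 33.18
26 * 0.47 = 12.22
A_total = 26.25 + 33.18 + 12.22 = 71.65 m^2


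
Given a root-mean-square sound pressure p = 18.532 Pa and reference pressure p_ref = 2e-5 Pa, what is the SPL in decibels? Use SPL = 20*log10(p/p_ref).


p / p_ref = 18.532 / 2e-5 = 926600
SPL = 20 * log10(926600) = 119.34 dB


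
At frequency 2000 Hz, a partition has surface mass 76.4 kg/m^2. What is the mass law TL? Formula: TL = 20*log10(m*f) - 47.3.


m * f = 76.4 * 2000 = 152800
20*log10(152800) = 103.682 dB
TL = 103.682 - 47.3 = 56.382 dB


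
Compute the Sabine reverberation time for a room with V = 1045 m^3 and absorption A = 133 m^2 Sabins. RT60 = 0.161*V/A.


RT60 = 0.161 * 1045 / 133 = 1.265 s


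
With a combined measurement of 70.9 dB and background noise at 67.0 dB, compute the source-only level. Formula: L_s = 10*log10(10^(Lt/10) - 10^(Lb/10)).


10^(70.9/10) = 1.23027e+07
10^(67.0/10) = 5.01187e+06
Difference = 1.23027e+07 - 5.01187e+06 = 7.29083e+06
L_source = 10*log10(7.29083e+06) = 68.628 dB


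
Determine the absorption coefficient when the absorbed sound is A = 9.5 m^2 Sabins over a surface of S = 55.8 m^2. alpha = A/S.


Absorption coefficient = absorbed power / incident power
alpha = A / S = 9.5 / 55.8 = 0.17025


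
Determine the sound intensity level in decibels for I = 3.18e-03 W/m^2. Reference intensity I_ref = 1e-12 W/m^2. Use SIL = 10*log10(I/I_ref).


I / I_ref = 3.18e-03 / 1e-12 = 3.18e+09
SIL = 10 * log10(3.18e+09) = 95.024 dB


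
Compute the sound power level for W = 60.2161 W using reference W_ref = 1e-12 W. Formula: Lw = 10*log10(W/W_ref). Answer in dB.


W / W_ref = 60.2161 / 1e-12 = 6.02161e+13
Lw = 10 * log10(6.02161e+13) = 137.8 dB


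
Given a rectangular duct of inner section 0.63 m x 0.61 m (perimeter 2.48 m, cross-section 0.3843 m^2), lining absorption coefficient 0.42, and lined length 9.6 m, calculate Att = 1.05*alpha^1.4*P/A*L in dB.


alpha^1.4 = 0.42^1.4 = 0.296858
Attenuation rate = 1.05 * alpha^1.4 * P / A
= 1.05 * 0.296858 * 2.48 / 0.3843 = 2.0115 dB/m
Total Att = 2.0115 * 9.6 = 19.31 dB


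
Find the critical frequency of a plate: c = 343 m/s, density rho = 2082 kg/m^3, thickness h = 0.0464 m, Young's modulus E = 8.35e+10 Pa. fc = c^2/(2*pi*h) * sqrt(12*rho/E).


12*rho/E = 12*2082/8.35e+10 = 2.9921e-07
sqrt(12*rho/E) = sqrt(2.9921e-07) = 0.000547001
c^2/(2*pi*h) = 343^2/(2*pi*0.0464) = 403544
fc = 403544 * 0.000547001 = 220.74 Hz


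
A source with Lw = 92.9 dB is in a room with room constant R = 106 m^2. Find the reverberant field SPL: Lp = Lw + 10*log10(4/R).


4/R = 4/106 = 0.0377358
Lp = 92.9 + 10*log10(0.0377358) = 78.668 dB


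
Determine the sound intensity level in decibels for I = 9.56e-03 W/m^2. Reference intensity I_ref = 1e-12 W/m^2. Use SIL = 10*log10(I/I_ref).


I / I_ref = 9.56e-03 / 1e-12 = 9.56e+09
SIL = 10 * log10(9.56e+09) = 99.805 dB


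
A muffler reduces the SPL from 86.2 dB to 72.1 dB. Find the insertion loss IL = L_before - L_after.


Insertion loss = SPL without muffler - SPL with muffler
IL = 86.2 - 72.1 = 14.1 dB


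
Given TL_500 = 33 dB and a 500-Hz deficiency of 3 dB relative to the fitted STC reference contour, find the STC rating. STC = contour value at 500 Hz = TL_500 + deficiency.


By ASTM E413, STC = value of the fitted reference contour at 500 Hz.
Contour value at 500 Hz = TL_500 + deficiency = 33 + 3 = 36
STC = 36


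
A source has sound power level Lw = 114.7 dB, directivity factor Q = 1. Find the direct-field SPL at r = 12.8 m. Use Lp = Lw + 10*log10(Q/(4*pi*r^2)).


4*pi*r^2 = 4*pi*12.8^2 = 2058.87 m^2
Q / (4*pi*r^2) = 1 / 2058.87 = 0.000485703
Lp = 114.7 + 10*log10(0.000485703) = 81.564 dB


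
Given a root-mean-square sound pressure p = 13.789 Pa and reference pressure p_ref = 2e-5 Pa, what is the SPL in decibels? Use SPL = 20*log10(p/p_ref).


p / p_ref = 13.789 / 2e-5 = 689450
SPL = 20 * log10(689450) = 116.77 dB


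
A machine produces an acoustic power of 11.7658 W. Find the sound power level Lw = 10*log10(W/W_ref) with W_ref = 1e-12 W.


W / W_ref = 11.7658 / 1e-12 = 1.17658e+13
Lw = 10 * log10(1.17658e+13) = 130.71 dB


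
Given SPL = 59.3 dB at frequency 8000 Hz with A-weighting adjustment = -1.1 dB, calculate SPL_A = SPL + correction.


A-weighting table: 8000 Hz -> -1.1 dB correction
SPL_A = SPL + correction = 59.3 + (-1.1) = 58.2 dBA


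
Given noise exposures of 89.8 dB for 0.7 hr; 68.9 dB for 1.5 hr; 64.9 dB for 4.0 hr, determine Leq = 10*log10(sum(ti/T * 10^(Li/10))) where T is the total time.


T_total = 0.7 + 1.5 + 4.0 = 6.2 hr
(0.7/6.2) * 10^(89.8/10) = 1.07822e+08
(1.5/6.2) * 10^(68.9/10) = 1.87802e+06
(4.0/6.2) * 10^(64.9/10) = 1.99374e+06
Sum = 1.07822e+08 + 1.87802e+06 + 1.99374e+06 = 1.11694e+08
Leq = 10*log10(1.11694e+08) = 80.48 dB


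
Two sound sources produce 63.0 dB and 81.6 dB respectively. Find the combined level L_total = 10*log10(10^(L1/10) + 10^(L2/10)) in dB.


10^(63.0/10) = 1.99526e+06
10^(81.6/10) = 1.44544e+08
Sum = 1.99526e+06 + 1.44544e+08 = 1.46539e+08
L_total = 10*log10(1.46539e+08) = 81.66 dB


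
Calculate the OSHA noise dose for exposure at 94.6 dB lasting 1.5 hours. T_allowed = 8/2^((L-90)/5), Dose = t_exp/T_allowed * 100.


T_allowed = 8 / 2^((94.6 - 90)/5) = 4.22807 hr
Dose = 1.5 / 4.22807 * 100 = 35.477 %


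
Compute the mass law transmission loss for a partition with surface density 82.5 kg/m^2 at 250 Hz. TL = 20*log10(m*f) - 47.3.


m * f = 82.5 * 250 = 20625
20*log10(20625) = 86.2879 dB
TL = 86.2879 - 47.3 = 38.988 dB


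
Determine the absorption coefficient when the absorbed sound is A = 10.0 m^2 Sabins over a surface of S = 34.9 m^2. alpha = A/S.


Absorption coefficient = absorbed power / incident power
alpha = A / S = 10.0 / 34.9 = 0.28653


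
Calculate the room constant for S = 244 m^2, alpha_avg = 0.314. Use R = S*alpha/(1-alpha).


R = 244 * 0.314 / (1 - 0.314) = 111.69 m^2


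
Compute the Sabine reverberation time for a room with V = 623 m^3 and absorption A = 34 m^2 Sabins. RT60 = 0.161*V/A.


RT60 = 0.161 * 623 / 34 = 2.9501 s


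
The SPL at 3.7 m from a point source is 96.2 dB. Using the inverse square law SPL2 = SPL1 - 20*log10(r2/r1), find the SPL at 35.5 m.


r2/r1 = 35.5/3.7 = 9.59459
Correction = 20*log10(9.59459) = 19.6405 dB
SPL2 = 96.2 - 19.6405 = 76.559 dB


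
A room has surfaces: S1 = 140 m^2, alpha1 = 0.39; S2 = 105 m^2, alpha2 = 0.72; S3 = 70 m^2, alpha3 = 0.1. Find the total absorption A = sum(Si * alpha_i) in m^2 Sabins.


140 * 0.39 = 54.6
105 * 0.72 = 75.6
70 * 0.1 = 7
A_total = 54.6 + 75.6 + 7 = 137.2 m^2


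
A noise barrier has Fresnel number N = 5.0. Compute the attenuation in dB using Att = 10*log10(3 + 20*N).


3 + 20*N = 3 + 20*5.0 = 103
Att = 10*log10(103) = 20.128 dB


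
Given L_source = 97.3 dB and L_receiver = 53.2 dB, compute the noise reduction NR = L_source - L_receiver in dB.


NR = L_source - L_receiver (difference between source and receiving room levels)
NR = 97.3 - 53.2 = 44.1 dB


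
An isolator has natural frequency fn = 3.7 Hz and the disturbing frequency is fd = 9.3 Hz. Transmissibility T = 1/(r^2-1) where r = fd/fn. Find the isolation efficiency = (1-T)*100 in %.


r = 9.3 / 3.7 = 2.51351
r^2 - 1 = 2.51351^2 - 1 = 5.31773
T = 1/5.31773 = 0.18805
Efficiency = (1 - 0.18805)*100 = 81.195 %


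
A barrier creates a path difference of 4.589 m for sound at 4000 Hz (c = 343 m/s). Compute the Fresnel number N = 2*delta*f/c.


N = 2*delta*f/c = 2*delta/lambda, where lambda = c/f
lambda = 343 / 4000 = 0.08575 m
N = 2 * 4.589 / 0.08575 = 107.03


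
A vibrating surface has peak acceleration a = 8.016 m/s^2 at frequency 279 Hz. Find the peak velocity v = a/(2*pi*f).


omega = 2*pi*f = 2*pi*279 = 1753.01 rad/s
v = a / omega = 8.016 / 1753.01 = 0.0045727 m/s


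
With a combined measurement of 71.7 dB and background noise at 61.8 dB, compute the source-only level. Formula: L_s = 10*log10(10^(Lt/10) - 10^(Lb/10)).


10^(71.7/10) = 1.47911e+07
10^(61.8/10) = 1.51356e+06
Difference = 1.47911e+07 - 1.51356e+06 = 1.32775e+07
L_source = 10*log10(1.32775e+07) = 71.231 dB


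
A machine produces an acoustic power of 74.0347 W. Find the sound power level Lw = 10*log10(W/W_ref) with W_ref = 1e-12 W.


W / W_ref = 74.0347 / 1e-12 = 7.40347e+13
Lw = 10 * log10(7.40347e+13) = 138.69 dB


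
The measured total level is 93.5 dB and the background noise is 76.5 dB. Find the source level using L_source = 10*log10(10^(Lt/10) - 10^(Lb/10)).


10^(93.5/10) = 2.23872e+09
10^(76.5/10) = 4.46684e+07
Difference = 2.23872e+09 - 4.46684e+07 = 2.19405e+09
L_source = 10*log10(2.19405e+09) = 93.412 dB


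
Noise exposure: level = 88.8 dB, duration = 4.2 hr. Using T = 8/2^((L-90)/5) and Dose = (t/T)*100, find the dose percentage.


T_allowed = 8 / 2^((88.8 - 90)/5) = 9.44794 hr
Dose = 4.2 / 9.44794 * 100 = 44.454 %


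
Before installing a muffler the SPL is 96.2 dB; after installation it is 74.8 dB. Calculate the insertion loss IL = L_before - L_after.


Insertion loss = SPL without muffler - SPL with muffler
IL = 96.2 - 74.8 = 21.4 dB


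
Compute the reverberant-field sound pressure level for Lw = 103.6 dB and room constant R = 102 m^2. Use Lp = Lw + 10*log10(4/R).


4/R = 4/102 = 0.0392157
Lp = 103.6 + 10*log10(0.0392157) = 89.535 dB


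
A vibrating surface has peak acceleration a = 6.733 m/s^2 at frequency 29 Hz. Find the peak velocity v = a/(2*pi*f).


omega = 2*pi*f = 2*pi*29 = 182.212 rad/s
v = a / omega = 6.733 / 182.212 = 0.036951 m/s


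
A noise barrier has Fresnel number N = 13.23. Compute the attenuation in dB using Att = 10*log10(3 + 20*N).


3 + 20*N = 3 + 20*13.23 = 267.6
Att = 10*log10(267.6) = 24.275 dB


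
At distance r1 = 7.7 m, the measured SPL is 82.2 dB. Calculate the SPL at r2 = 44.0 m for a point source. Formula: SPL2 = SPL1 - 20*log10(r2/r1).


r2/r1 = 44.0/7.7 = 5.71429
Correction = 20*log10(5.71429) = 15.1392 dB
SPL2 = 82.2 - 15.1392 = 67.061 dB


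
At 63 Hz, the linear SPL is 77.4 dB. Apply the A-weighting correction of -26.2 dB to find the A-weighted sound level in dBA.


A-weighting table: 63 Hz -> -26.2 dB correction
SPL_A = SPL + correction = 77.4 + (-26.2) = 51.2 dBA


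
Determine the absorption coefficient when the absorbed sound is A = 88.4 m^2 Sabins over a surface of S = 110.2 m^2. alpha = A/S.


Absorption coefficient = absorbed power / incident power
alpha = A / S = 88.4 / 110.2 = 0.80218


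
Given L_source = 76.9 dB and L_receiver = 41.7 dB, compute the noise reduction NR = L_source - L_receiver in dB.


NR = L_source - L_receiver (difference between source and receiving room levels)
NR = 76.9 - 41.7 = 35.2 dB


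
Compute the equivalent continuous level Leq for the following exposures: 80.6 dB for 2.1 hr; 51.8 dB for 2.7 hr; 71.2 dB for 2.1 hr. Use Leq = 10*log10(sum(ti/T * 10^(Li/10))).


T_total = 2.1 + 2.7 + 2.1 = 6.9 hr
(2.1/6.9) * 10^(80.6/10) = 3.49438e+07
(2.7/6.9) * 10^(51.8/10) = 59226.3
(2.1/6.9) * 10^(71.2/10) = 4.01209e+06
Sum = 3.49438e+07 + 59226.3 + 4.01209e+06 = 3.90151e+07
Leq = 10*log10(3.90151e+07) = 75.912 dB


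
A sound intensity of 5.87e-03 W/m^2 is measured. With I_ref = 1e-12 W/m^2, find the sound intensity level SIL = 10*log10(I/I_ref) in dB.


I / I_ref = 5.87e-03 / 1e-12 = 5.87e+09
SIL = 10 * log10(5.87e+09) = 97.686 dB


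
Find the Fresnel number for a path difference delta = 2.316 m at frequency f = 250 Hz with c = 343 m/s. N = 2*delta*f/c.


N = 2*delta*f/c = 2*delta/lambda, where lambda = c/f
lambda = 343 / 250 = 1.372 m
N = 2 * 2.316 / 1.372 = 3.3761


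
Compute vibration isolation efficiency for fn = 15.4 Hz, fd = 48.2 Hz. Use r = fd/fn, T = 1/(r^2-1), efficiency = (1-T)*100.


r = 48.2 / 15.4 = 3.12987
r^2 - 1 = 3.12987^2 - 1 = 8.79609
T = 1/8.79609 = 0.113687
Efficiency = (1 - 0.113687)*100 = 88.631 %


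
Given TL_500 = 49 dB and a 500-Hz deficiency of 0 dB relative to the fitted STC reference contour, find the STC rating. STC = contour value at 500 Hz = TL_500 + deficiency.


By ASTM E413, STC = value of the fitted reference contour at 500 Hz.
Contour value at 500 Hz = TL_500 + deficiency = 49 + 0 = 49
STC = 49


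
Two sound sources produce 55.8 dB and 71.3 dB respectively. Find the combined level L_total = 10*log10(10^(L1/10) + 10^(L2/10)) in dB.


10^(55.8/10) = 380189
10^(71.3/10) = 1.34896e+07
Sum = 380189 + 1.34896e+07 = 1.38698e+07
L_total = 10*log10(1.38698e+07) = 71.421 dB


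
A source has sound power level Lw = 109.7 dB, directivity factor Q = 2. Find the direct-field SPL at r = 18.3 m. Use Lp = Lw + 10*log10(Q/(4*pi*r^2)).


4*pi*r^2 = 4*pi*18.3^2 = 4208.35 m^2
Q / (4*pi*r^2) = 2 / 4208.35 = 0.000475246
Lp = 109.7 + 10*log10(0.000475246) = 76.469 dB


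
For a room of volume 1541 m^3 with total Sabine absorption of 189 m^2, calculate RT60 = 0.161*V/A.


RT60 = 0.161 * 1541 / 189 = 1.3127 s


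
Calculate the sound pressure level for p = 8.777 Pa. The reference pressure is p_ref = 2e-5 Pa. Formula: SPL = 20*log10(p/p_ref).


p / p_ref = 8.777 / 2e-5 = 438850
SPL = 20 * log10(438850) = 112.85 dB


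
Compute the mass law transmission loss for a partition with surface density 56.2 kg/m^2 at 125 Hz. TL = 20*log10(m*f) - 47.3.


m * f = 56.2 * 125 = 7025
20*log10(7025) = 76.9329 dB
TL = 76.9329 - 47.3 = 29.633 dB


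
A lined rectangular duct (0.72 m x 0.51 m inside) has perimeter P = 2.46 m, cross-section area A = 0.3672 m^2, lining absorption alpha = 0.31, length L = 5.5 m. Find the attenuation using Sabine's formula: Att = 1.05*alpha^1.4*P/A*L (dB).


alpha^1.4 = 0.31^1.4 = 0.194047
Attenuation rate = 1.05 * alpha^1.4 * P / A
= 1.05 * 0.194047 * 2.46 / 0.3672 = 1.36499 dB/m
Total Att = 1.36499 * 5.5 = 7.5074 dB


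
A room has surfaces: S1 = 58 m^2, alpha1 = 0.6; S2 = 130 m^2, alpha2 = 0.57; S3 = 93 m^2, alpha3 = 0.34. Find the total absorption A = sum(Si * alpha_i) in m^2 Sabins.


58 * 0.6 = 34.8
130 * 0.57 = 74.1
93 * 0.34 = 31.62
A_total = 34.8 + 74.1 + 31.62 = 140.52 m^2


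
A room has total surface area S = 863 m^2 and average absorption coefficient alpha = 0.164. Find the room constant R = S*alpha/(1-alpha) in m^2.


R = 863 * 0.164 / (1 - 0.164) = 169.3 m^2


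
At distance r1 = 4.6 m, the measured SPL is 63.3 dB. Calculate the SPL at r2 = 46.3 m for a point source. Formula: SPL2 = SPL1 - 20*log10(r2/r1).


r2/r1 = 46.3/4.6 = 10.0652
Correction = 20*log10(10.0652) = 20.0564 dB
SPL2 = 63.3 - 20.0564 = 43.244 dB


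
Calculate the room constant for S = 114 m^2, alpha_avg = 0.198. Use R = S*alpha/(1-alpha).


R = 114 * 0.198 / (1 - 0.198) = 28.145 m^2


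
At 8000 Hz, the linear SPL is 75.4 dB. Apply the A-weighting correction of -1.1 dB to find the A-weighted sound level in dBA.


A-weighting table: 8000 Hz -> -1.1 dB correction
SPL_A = SPL + correction = 75.4 + (-1.1) = 74.3 dBA


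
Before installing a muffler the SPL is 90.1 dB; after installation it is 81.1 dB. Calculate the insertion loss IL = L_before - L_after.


Insertion loss = SPL without muffler - SPL with muffler
IL = 90.1 - 81.1 = 9 dB


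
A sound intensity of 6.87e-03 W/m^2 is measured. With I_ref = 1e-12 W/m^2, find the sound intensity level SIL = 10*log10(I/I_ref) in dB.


I / I_ref = 6.87e-03 / 1e-12 = 6.87e+09
SIL = 10 * log10(6.87e+09) = 98.37 dB


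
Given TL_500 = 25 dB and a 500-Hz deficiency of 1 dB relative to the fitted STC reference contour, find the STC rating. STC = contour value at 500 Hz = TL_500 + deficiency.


By ASTM E413, STC = value of the fitted reference contour at 500 Hz.
Contour value at 500 Hz = TL_500 + deficiency = 25 + 1 = 26
STC = 26


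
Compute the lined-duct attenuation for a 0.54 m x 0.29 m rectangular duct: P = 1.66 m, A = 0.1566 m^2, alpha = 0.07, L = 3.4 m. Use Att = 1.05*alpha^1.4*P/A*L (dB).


alpha^1.4 = 0.07^1.4 = 0.0241622
Attenuation rate = 1.05 * alpha^1.4 * P / A
= 1.05 * 0.0241622 * 1.66 / 0.1566 = 0.268932 dB/m
Total Att = 0.268932 * 3.4 = 0.91437 dB


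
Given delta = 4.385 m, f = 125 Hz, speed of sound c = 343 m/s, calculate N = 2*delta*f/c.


N = 2*delta*f/c = 2*delta/lambda, where lambda = c/f
lambda = 343 / 125 = 2.744 m
N = 2 * 4.385 / 2.744 = 3.1961


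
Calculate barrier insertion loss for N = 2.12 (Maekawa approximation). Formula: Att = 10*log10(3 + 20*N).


3 + 20*N = 3 + 20*2.12 = 45.4
Att = 10*log10(45.4) = 16.571 dB


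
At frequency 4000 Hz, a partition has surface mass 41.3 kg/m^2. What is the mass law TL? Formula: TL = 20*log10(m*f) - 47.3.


m * f = 41.3 * 4000 = 165200
20*log10(165200) = 104.36 dB
TL = 104.36 - 47.3 = 57.06 dB


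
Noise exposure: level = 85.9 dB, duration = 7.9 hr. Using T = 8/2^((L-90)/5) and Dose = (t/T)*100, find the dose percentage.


T_allowed = 8 / 2^((85.9 - 90)/5) = 14.1232 hr
Dose = 7.9 / 14.1232 * 100 = 55.936 %


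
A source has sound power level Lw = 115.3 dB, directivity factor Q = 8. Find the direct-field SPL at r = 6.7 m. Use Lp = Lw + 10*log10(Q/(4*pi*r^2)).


4*pi*r^2 = 4*pi*6.7^2 = 564.104 m^2
Q / (4*pi*r^2) = 8 / 564.104 = 0.0141818
Lp = 115.3 + 10*log10(0.0141818) = 96.817 dB


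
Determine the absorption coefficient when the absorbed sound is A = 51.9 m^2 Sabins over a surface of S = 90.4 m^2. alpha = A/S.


Absorption coefficient = absorbed power / incident power
alpha = A / S = 51.9 / 90.4 = 0.57412


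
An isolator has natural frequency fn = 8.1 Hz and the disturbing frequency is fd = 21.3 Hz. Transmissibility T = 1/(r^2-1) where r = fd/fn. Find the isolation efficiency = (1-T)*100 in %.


r = 21.3 / 8.1 = 2.62963
r^2 - 1 = 2.62963^2 - 1 = 5.91495
T = 1/5.91495 = 0.169063
Efficiency = (1 - 0.169063)*100 = 83.094 %


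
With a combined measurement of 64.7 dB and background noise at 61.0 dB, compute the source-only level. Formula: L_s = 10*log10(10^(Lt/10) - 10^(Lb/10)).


10^(64.7/10) = 2.95121e+06
10^(61.0/10) = 1.25893e+06
Difference = 2.95121e+06 - 1.25893e+06 = 1.69228e+06
L_source = 10*log10(1.69228e+06) = 62.285 dB


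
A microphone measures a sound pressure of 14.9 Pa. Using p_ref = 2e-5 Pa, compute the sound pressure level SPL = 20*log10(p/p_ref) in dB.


p / p_ref = 14.9 / 2e-5 = 745000
SPL = 20 * log10(745000) = 117.44 dB


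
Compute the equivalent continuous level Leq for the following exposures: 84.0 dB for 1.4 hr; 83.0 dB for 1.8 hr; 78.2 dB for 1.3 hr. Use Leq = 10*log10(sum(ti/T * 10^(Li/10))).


T_total = 1.4 + 1.8 + 1.3 = 4.5 hr
(1.4/4.5) * 10^(84.0/10) = 7.81476e+07
(1.8/4.5) * 10^(83.0/10) = 7.98105e+07
(1.3/4.5) * 10^(78.2/10) = 1.90867e+07
Sum = 7.81476e+07 + 7.98105e+07 + 1.90867e+07 = 1.77045e+08
Leq = 10*log10(1.77045e+08) = 82.481 dB


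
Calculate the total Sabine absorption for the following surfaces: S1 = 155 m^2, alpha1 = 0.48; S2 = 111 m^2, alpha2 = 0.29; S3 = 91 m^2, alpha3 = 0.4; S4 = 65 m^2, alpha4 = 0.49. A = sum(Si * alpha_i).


155 * 0.48 = 74.4
111 * 0.29 = 32.19
91 * 0.4 = 36.4
65 * 0.49 = 31.85
A_total = 74.4 + 32.19 + 36.4 + 31.85 = 174.84 m^2
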